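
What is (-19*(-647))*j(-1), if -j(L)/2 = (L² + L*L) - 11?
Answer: 221274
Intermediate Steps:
j(L) = 22 - 4*L² (j(L) = -2*((L² + L*L) - 11) = -2*((L² + L²) - 11) = -2*(2*L² - 11) = -2*(-11 + 2*L²) = 22 - 4*L²)
(-19*(-647))*j(-1) = (-19*(-647))*(22 - 4*(-1)²) = 12293*(22 - 4*1) = 12293*(22 - 4) = 12293*18 = 221274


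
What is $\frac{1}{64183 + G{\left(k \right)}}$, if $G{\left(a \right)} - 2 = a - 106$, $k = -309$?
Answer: $\frac{1}{63770} \approx 1.5681 \cdot 10^{-5}$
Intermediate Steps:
$G{\left(a \right)} = -104 + a$ ($G{\left(a \right)} = 2 + \left(a - 106\right) = 2 + \left(-106 + a\right) = -104 + a$)
$\frac{1}{64183 + G{\left(k \right)}} = \frac{1}{64183 - 413} = \frac{1}{63770}$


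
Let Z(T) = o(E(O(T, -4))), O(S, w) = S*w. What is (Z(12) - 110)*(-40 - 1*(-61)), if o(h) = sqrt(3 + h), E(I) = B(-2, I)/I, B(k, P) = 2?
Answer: -2310 + 7*sqrt(426)/4 ≈ -2273.9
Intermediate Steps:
E(I) = 2/I
Z(T) = sqrt(3 - 1/(2*T)) (Z(T) = sqrt(3 + 2/((T*(-4)))) = sqrt(3 + 2/((-4*T))) = sqrt(3 + 2*(-1/(4*T))) = sqrt(3 - 1/(2*T)))
(Z(12) - 110)*(-40 - 1*(-61)) = (sqrt(12 - 2/12)/2 - 110)*(-40 - 1*(-61)) = (sqrt(12 - 2*1/12)/2 - 110)*(-40 + 61) = (sqrt(12 - 1/6)/2 - 110)*21 = (sqrt(71/6)/2 - 110)*21 = ((sqrt(426)/6)/2 - 110)*21 = (sqrt(426)/12 - 110)*21 = (-110 + sqrt(426)/12)*21 = -2310 + 7*sqrt(426)/4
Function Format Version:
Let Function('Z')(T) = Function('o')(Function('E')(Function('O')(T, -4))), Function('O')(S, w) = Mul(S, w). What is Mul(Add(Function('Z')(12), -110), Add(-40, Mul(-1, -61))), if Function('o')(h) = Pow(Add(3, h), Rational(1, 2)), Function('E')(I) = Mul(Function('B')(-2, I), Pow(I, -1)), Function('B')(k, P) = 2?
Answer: Add(-2310, Mul(Rational(7, 4), Pow(426, Rational(1, 2)))) ≈ -2273.9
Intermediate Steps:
Function('E')(I) = Mul(2, Pow(I, -1))
Function('Z')(T) = Pow(Add(3, Mul(Rational(-1, 2), Pow(T, -1))), Rational(1, 2)) (Function('Z')(T) = Pow(Add(3, Mul(2, Pow(Mul(T, -4), -1))), Rational(1, 2)) = Pow(Add(3, Mul(2, Pow(Mul(-4, T), -1))), Rational(1, 2)) = Pow(Add(3, Mul(2, Mul(Rational(-1, 4), Pow(T, -1)))), Rational(1, 2)) = Pow(Add(3, Mul(Rational(-1, 2), Pow(T, -1))), Rational(1, 2)))
Mul(Add(Function('Z')(12), -110), Add(-40, Mul(-1, -61))) = Mul(Add(Mul(Rational(1, 2), Pow(Add(12, Mul(-2, Pow(12, -1))), Rational(1, 2))), -110), Add(-40, Mul(-1, -61))) = Mul(Add(Mul(Rational(1, 2), Pow(Add(12, Mul(-2, Rational(1, 12))), Rational(1, 2))), -110), Add(-40, 61)) = Mul(Add(Mul(Rational(1, 2), Pow(Add(12, Rational(-1, 6)), Rational(1, 2))), -110), 21) = Mul(Add(Mul(Rational(1, 2), Pow(Rational(71, 6), Rational(1, 2))), -110), 21) = Mul(Add(Mul(Rational(1, 2), Mul(Rational(1, 6), Pow(426, Rational(1, 2)))), -110), 21) = Mul(Add(Mul(Rational(1, 12), Pow(426, Rational(1, 2))), -110), 21) = Mul(Add(-110, Mul(Rational(1, 12), Pow(426, Rational(1, 2)))), 21) = Add(-2310, Mul(Rational(7, 4), Pow(426, Rational(1, 2))))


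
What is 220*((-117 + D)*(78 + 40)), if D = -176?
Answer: -7606280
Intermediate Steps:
220*((-117 + D)*(78 + 40)) = 220*((-117 - 176)*(78 + 40)) = 220*(-293*118) = 220*(-34574) = -7606280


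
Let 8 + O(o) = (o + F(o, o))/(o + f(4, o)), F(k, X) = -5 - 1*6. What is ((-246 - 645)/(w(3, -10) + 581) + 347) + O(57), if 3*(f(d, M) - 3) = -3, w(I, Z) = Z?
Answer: 11394268/33689 ≈ 338.22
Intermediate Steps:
f(d, M) = 2 (f(d, M) = 3 + (⅓)*(-3) = 3 - 1 = 2)
F(k, X) = -11 (F(k, X) = -5 - 6 = -11)
O(o) = -8 + (-11 + o)/(2 + o) (O(o) = -8 + (o - 11)/(o + 2) = -8 + (-11 + o)/(2 + o))
((-246 - 645)/(w(3, -10) + 581) + 347) + O(57) = ((-246 - 645)/(-10 + 581) + 347) + (-27 - 7*57)/(2 + 57) = (-891/571 + 347) + (-27 - 399)/59 = (-891*1/571 + 347) + (1/59)*(-426) = (-891/571 + 347) - 426/59 = 197246/571 - 426/59 = 11394268/33689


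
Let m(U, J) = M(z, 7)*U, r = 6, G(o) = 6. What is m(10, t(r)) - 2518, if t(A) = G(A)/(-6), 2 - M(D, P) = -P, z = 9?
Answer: -2428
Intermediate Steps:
M(D, P) = 2 + P (M(D, P) = 2 - (-1)*P = 2 + P)
t(A) = -1 (t(A) = 6/(-6) = 6*(-1/6) = -1)
m(U, J) = 9*U (m(U, J) = (2 + 7)*U = 9*U)
m(10, t(r)) - 2518 = 9*10 - 2518 = 90 - 2518 = -2428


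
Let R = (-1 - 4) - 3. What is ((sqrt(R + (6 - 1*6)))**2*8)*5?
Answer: -320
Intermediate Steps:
R = -8 (R = -5 - 3 = -8)
((sqrt(R + (6 - 1*6)))**2*8)*5 = ((sqrt(-8 + (6 - 1*6)))**2*8)*5 = ((sqrt(-8 + (6 - 6)))**2*8)*5 = ((sqrt(-8 + 0))**2*8)*5 = ((sqrt(-8))**2*8)*5 = ((2*I*sqrt(2))**2*8)*5 = -8*8*5 = -64*5 = -320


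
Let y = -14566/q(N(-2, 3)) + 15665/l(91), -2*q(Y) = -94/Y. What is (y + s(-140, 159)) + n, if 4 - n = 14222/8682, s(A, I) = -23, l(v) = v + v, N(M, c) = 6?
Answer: -5124502189/2856378 ≈ -1794.1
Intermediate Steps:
l(v) = 2*v
q(Y) = 47/Y (q(Y) = -(-47)/Y = 47/Y)
y = -1166909/658 (y = -14566/(47/6) + 15665/((2*91)) = -14566/(47*(⅙)) + 15665/182 = -14566/47/6 + 15665*(1/182) = -14566*6/47 + 1205/14 = -87396/47 + 1205/14 = -1166909/658 ≈ -1773.4)
n = 10253/4341 (n = 4 - 14222/8682 = 4 - 1*7111/4341 = 4 - 7111/4341 = 10253/4341 ≈ 2.3619)
(y + s(-140, 159)) + n = (-1166909/658 - 23) + 10253/4341 = -1182043/658 + 10253/4341 = -5124502189/2856378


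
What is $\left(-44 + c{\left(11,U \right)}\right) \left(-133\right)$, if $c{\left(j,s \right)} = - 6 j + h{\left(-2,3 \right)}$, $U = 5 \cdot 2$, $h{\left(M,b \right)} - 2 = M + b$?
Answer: $14231$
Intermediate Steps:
$h{\left(M,b \right)} = 2 + M + b$ ($h{\left(M,b \right)} = 2 + \left(M + b\right) = 2 + M + b$)
$U = 10$
$c{\left(j,s \right)} = 3 - 6 j$ ($c{\left(j,s \right)} = - 6 j + \left(2 - 2 + 3\right) = - 6 j + 3 = 3 - 6 j$)
$\left(-44 + c{\left(11,U \right)}\right) \left(-133\right) = \left(-44 + \left(3 - 66\right)\right) \left(-133\right) = \left(-44 - 63\right) \left(-133\right) = \left(-107\right) \left(-133\right) = 14231$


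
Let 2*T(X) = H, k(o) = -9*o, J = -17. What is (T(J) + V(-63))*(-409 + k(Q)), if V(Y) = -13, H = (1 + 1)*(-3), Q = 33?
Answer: 11296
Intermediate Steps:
H = -6 (H = 2*(-3) = -6)
T(X) = -3 (T(X) = (1/2)*(-6) = -3)
(T(J) + V(-63))*(-409 + k(Q)) = (-3 - 13)*(-409 - 9*33) = -16*(-409 - 297) = -16*(-706) = 11296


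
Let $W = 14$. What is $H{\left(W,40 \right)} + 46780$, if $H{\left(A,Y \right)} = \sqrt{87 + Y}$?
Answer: $46780 + \sqrt{127} \approx 46791.0$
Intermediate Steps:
$H{\left(W,40 \right)} + 46780 = \sqrt{87 + 40} + 46780 = \sqrt{127} + 46780 = 46780 + \sqrt{127}$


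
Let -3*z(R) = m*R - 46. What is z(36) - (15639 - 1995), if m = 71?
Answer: -43442/3 ≈ -14481.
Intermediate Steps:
z(R) = 46/3 - 71*R/3 (z(R) = -(71*R - 46)/3 = -(-46 + 71*R)/3 = 46/3 - 71*R/3)
z(36) - (15639 - 1995) = (46/3 - 71/3*36) - (15639 - 1995) = (46/3 - 852) - 1*13644 = -2510/3 - 13644 = -43442/3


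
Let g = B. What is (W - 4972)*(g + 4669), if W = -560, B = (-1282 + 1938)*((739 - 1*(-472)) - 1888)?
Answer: 2430998676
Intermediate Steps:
B = -444112 (B = 656*((739 + 472) - 1888) = 656*(1211 - 1888) = 656*(-677) = -444112)
g = -444112
(W - 4972)*(g + 4669) = (-560 - 4972)*(-444112 + 4669) = -5532*(-439443) = 2430998676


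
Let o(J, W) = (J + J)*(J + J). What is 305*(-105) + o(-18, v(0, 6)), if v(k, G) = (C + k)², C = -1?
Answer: -30729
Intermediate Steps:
v(k, G) = (-1 + k)²
o(J, W) = 4*J² (o(J, W) = (2*J)*(2*J) = 4*J²)
305*(-105) + o(-18, v(0, 6)) = 305*(-105) + 4*(-18)² = -32025 + 4*324 = -32025 + 1296 = -30729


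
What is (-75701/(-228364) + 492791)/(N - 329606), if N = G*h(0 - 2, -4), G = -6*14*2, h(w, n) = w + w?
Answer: -112535799625/75116683976 ≈ -1.4981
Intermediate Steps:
h(w, n) = 2*w
G = -168 (G = -84*2 = -168)
N = 672 (N = -336*(0 - 2) = -336*(-2) = -168*(-4) = 672)
(-75701/(-228364) + 492791)/(N - 329606) = (-75701/(-228364) + 492791)/(672 - 329606) = (-75701*(-1/228364) + 492791)/(-328934) = (75701/228364 + 492791)*(-1/328934) = (112535799625/228364)*(-1/328934) = -112535799625/75116683976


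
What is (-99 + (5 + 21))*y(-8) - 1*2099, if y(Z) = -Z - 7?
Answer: -2172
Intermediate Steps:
y(Z) = -7 - Z
(-99 + (5 + 21))*y(-8) - 1*2099 = (-99 + (5 + 21))*(-7 - 1*(-8)) - 1*2099 = (-99 + 26)*(-7 + 8) - 2099 = -73*1 - 2099 = -73 - 2099 = -2172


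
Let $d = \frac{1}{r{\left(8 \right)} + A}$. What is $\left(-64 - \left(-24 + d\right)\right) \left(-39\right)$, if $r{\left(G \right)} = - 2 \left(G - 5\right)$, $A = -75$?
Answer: $\frac{42107}{27} \approx 1559.5$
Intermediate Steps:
$r{\left(G \right)} = 10 - 2 G$ ($r{\left(G \right)} = - 2 \left(-5 + G\right) = 10 - 2 G$)
$d = - \frac{1}{81}$ ($d = \frac{1}{\left(10 - 16\right) - 75} = \frac{1}{-6 - 75} = \frac{1}{-81} = - \frac{1}{81} \approx -0.012346$)
$\left(-64 - \left(-24 + d\right)\right) \left(-39\right) = \left(-64 + \left(24 - - \frac{1}{81}\right)\right) \left(-39\right) = \left(-64 + \left(24 + \frac{1}{81}\right)\right) \left(-39\right) = \left(-64 + \frac{1945}{81}\right) \left(-39\right) = \left(- \frac{3239}{81}\right) \left(-39\right) = \frac{42107}{27}$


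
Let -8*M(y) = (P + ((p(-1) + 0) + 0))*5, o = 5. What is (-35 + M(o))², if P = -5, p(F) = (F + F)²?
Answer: 75625/64 ≈ 1181.6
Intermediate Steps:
p(F) = 4*F² (p(F) = (2*F)² = 4*F²)
M(y) = 5/8 (M(y) = -(-5 + ((4*(-1)² + 0) + 0))*5/8 = -(-5 + ((4*1 + 0) + 0))*5/8 = -(-5 + ((4 + 0) + 0))*5/8 = -(-5 + (4 + 0))*5/8 = -(-5 + 4)*5/8 = -(-1)*5/8 = -⅛*(-5) = 5/8)
(-35 + M(o))² = (-35 + 5/8)² = (-275/8)² = 75625/64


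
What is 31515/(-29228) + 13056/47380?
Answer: -277894983/346205660 ≈ -0.80269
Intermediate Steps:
31515/(-29228) + 13056/47380 = 31515*(-1/29228) + 13056*(1/47380) = -31515/29228 + 3264/11845 = -277894983/346205660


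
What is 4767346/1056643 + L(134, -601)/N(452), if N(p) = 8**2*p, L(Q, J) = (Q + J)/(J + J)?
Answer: 165768055128057/36741015582208 ≈ 4.5118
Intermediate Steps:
L(Q, J) = (J + Q)/(2*J) (L(Q, J) = (J + Q)/((2*J)) = (J + Q)*(1/(2*J)) = (J + Q)/(2*J))
N(p) = 64*p
4767346/1056643 + L(134, -601)/N(452) = 4767346/1056643 + ((1/2)*(-601 + 134)/(-601))/((64*452)) = 4767346*(1/1056643) + ((1/2)*(-1/601)*(-467))/28928 = 4767346/1056643 + (467/1202)*(1/28928) = 4767346/1056643 + 467/34771456 = 165768055128057/36741015582208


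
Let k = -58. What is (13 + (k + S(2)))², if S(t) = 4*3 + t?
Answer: 961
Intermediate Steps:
S(t) = 12 + t
(13 + (k + S(2)))² = (13 + (-58 + (12 + 2)))² = (13 + (-58 + 14))² = (13 - 44)² = (-31)² = 961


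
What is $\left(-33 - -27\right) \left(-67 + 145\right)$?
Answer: $-468$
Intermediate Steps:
$\left(-33 - -27\right) \left(-67 + 145\right) = \left(-33 + 27\right) 78 = \left(-6\right) 78 = -468$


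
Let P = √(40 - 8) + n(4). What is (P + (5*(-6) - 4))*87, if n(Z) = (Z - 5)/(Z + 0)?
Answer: -11919/4 + 348*√2 ≈ -2487.6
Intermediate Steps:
n(Z) = (-5 + Z)/Z
P = -¼ + 4*√2 (P = √(40 - 8) + (-5 + 4)/4 = √32 + (¼)*(-1) = 4*√2 - ¼ = -¼ + 4*√2 ≈ 5.4069)
(P + (5*(-6) - 4))*87 = ((-¼ + 4*√2) + (5*(-6) - 4))*87 = ((-¼ + 4*√2) + (-30 - 4))*87 = ((-¼ + 4*√2) - 34)*87 = (-137/4 + 4*√2)*87 = -11919/4 + 348*√2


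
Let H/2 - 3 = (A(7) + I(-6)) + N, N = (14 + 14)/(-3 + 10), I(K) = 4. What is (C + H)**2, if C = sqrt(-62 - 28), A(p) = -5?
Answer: 54 + 72*I*sqrt(10) ≈ 54.0 + 227.68*I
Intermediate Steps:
C = 3*I*sqrt(10) (C = sqrt(-90) = 3*I*sqrt(10) ≈ 9.4868*I)
N = 4 (N = 28/7 = 28*(1/7) = 4)
H = 12 (H = 6 + 2*((-5 + 4) + 4) = 6 + 2*(-1 + 4) = 6 + 2*3 = 6 + 6 = 12)
(C + H)**2 = (3*I*sqrt(10) + 12)**2 = (12 + 3*I*sqrt(10))**2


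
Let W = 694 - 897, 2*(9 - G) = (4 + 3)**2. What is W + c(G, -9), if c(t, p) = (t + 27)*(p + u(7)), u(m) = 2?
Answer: -567/2 ≈ -283.50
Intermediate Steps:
G = -31/2 (G = 9 - (4 + 3)**2/2 = 9 - 1/2*7**2 = 9 - 1/2*49 = 9 - 49/2 = -31/2 ≈ -15.500)
c(t, p) = (2 + p)*(27 + t) (c(t, p) = (t + 27)*(p + 2) = (27 + t)*(2 + p) = (2 + p)*(27 + t))
W = -203
W + c(G, -9) = -203 + (54 + 2*(-31/2) + 27*(-9) - 9*(-31/2)) = -203 + (54 - 31 - 243 + 279/2) = -203 - 161/2 = -567/2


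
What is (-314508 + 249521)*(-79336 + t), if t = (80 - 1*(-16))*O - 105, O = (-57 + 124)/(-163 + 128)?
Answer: 181110125729/35 ≈ 5.1746e+9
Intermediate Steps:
O = -67/35 (O = 67/(-35) = 67*(-1/35) = -67/35 ≈ -1.9143)
t = -10107/35 (t = (80 - 1*(-16))*(-67/35) - 105 = (80 + 16)*(-67/35) - 105 = 96*(-67/35) - 105 = -6432/35 - 105 = -10107/35 ≈ -288.77)
(-314508 + 249521)*(-79336 + t) = (-314508 + 249521)*(-79336 - 10107/35) = -64987*(-2786867/35) = 181110125729/35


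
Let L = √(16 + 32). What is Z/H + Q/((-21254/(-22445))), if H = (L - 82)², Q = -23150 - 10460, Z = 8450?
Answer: -2101285604304475/59204313494 + 346450*√3/2785561 ≈ -35492.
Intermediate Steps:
L = 4*√3 (L = √48 = 4*√3 ≈ 6.9282)
Q = -33610
H = (-82 + 4*√3)² (H = (4*√3 - 82)² = (-82 + 4*√3)² ≈ 5635.8)
Z/H + Q/((-21254/(-22445))) = 8450/(6772 - 656*√3) - 33610/((-21254/(-22445))) = 8450/(6772 - 656*√3) - 33610/((-21254*(-1/22445))) = 8450/(6772 - 656*√3) - 33610/21254/22445 = 8450/(6772 - 656*√3) - 33610*22445/21254 = 8450/(6772 - 656*√3) - 377188225/10627 = -377188225/10627 + 8450/(6772 - 656*√3)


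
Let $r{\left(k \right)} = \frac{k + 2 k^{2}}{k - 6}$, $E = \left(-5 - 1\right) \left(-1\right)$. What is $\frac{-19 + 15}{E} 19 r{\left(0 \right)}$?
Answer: $0$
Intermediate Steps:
$E = 6$ ($E = \left(-6\right) \left(-1\right) = 6$)
$r{\left(k \right)} = \frac{k + 2 k^{2}}{-6 + k}$
$\frac{-19 + 15}{E} 19 r{\left(0 \right)} = \frac{-19 + 15}{6} \cdot 19 \frac{0 \left(1 + 2 \cdot 0\right)}{-6 + 0} = \left(-4\right) \frac{1}{6} \cdot 19 \frac{0 \left(1 + 0\right)}{-6} = \left(- \frac{2}{3}\right) 19 \cdot 0 \left(- \frac{1}{6}\right) 1 = \left(- \frac{38}{3}\right) 0 = 0$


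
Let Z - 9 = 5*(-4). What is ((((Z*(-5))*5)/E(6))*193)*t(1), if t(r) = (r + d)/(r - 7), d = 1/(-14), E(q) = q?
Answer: -689975/504 ≈ -1369.0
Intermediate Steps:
Z = -11 (Z = 9 + 5*(-4) = 9 - 20 = -11)
d = -1/14 ≈ -0.071429
t(r) = (-1/14 + r)/(-7 + r) (t(r) = (r - 1/14)/(r - 7) = (-1/14 + r)/(-7 + r))
((((Z*(-5))*5)/E(6))*193)*t(1) = (((-11*(-5)*5)/6)*193)*((-1/14 + 1)/(-7 + 1)) = (((55*5)*(1/6))*193)*((13/14)/(-6)) = ((275*(1/6))*193)*(-1/6*13/14) = ((275/6)*193)*(-13/84) = (53075/6)*(-13/84) = -689975/504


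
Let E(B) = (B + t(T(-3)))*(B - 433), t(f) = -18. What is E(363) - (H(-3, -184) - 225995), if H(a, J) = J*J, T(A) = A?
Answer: 167989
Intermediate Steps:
H(a, J) = J²
E(B) = (-433 + B)*(-18 + B) (E(B) = (B - 18)*(B - 433) = (-18 + B)*(-433 + B) = (-433 + B)*(-18 + B))
E(363) - (H(-3, -184) - 225995) = (7794 + 363² - 451*363) - ((-184)² - 225995) = (7794 + 131769 - 163713) - (33856 - 225995) = -24150 - 1*(-192139) = -24150 + 192139 = 167989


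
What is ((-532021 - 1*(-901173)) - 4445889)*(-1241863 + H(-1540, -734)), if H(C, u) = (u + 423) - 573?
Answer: 5066352676539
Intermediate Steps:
H(C, u) = -150 + u (H(C, u) = (423 + u) - 573 = -150 + u)
((-532021 - 1*(-901173)) - 4445889)*(-1241863 + H(-1540, -734)) = ((-532021 - 1*(-901173)) - 4445889)*(-1241863 + (-150 - 734)) = ((-532021 + 901173) - 4445889)*(-1241863 - 884) = (369152 - 4445889)*(-1242747) = -4076737*(-1242747) = 5066352676539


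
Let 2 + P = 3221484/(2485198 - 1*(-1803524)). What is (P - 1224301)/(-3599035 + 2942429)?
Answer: 875115331547/469333432922 ≈ 1.8646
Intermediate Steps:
P = -892660/714787 (P = -2 + 3221484/(2485198 - 1*(-1803524)) = -2 + 3221484/(2485198 + 1803524) = -2 + 3221484/4288722 = -2 + 3221484*(1/4288722) = -2 + 536914/714787 = -892660/714787 ≈ -1.2488)
(P - 1224301)/(-3599035 + 2942429) = (-892660/714787 - 1224301)/(-3599035 + 2942429) = -875115331547/714787/(-656606) = -875115331547/714787*(-1/656606) = 875115331547/469333432922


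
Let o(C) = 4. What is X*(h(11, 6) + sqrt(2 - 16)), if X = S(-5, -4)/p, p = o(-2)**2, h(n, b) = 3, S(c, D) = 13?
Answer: 39/16 + 13*I*sqrt(14)/16 ≈ 2.4375 + 3.0401*I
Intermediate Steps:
p = 16 (p = 4**2 = 16)
X = 13/16 ≈ 0.81250
X*(h(11, 6) + sqrt(2 - 16)) = 13*(3 + sqrt(2 - 16))/16 = 13*(3 + sqrt(-14))/16 = 13*(3 + I*sqrt(14))/16 = 39/16 + 13*I*sqrt(14)/16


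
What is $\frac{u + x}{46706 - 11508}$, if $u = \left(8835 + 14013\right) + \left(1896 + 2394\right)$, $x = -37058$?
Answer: $- \frac{4960}{17599} \approx -0.28183$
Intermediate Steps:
$u = 27138$ ($u = 22848 + 4290 = 27138$)
$\frac{u + x}{46706 - 11508} = \frac{27138 - 37058}{46706 - 11508} = - \frac{9920}{35198} = \left(-9920\right) \frac{1}{35198} = - \frac{4960}{17599}$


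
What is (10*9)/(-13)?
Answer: -90/13 ≈ -6.9231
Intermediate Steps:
(10*9)/(-13) = 90*(-1/13) = -90/13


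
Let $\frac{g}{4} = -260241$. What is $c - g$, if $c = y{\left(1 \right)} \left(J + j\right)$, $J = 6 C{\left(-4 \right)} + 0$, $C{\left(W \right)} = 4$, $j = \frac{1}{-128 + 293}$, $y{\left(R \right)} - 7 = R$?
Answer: $\frac{171790748}{165} \approx 1.0412 \cdot 10^{6}$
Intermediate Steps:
$g = -1040964$ ($g = 4 \left(-260241\right) = -1040964$)
$y{\left(R \right)} = 7 + R$
$j = \frac{1}{165} \approx 0.0060606$
$J = 24$ ($J = 6 \cdot 4 + 0 = 24 + 0 = 24$)
$c = \frac{31688}{165}$ ($c = \left(7 + 1\right) \left(24 + \frac{1}{165}\right) = 8 \cdot \frac{3961}{165} = \frac{31688}{165} \approx 192.05$)
$c - g = \frac{31688}{165} - -1040964 = \frac{31688}{165} + 1040964 = \frac{171790748}{165}$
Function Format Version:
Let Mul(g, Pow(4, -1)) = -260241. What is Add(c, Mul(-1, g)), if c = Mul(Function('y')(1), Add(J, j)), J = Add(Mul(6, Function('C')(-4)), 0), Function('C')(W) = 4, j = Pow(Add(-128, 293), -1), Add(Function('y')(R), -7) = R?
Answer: Rational(171790748, 165) ≈ 1.0412e+6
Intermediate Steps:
g = -1040964 (g = Mul(4, -260241) = -1040964)
Function('y')(R) = Add(7, R)
j = Rational(1, 165) (j = Pow(165, -1) = Rational(1, 165) ≈ 0.0060606)
J = 24 (J = Add(Mul(6, 4), 0) = Add(24, 0) = 24)
c = Rational(31688, 165) (c = Mul(Add(7, 1), Add(24, Rational(1, 165))) = Mul(8, Rational(3961, 165)) = Rational(31688, 165) ≈ 192.05)
Add(c, Mul(-1, g)) = Add(Rational(31688, 165), Mul(-1, -1040964)) = Add(Rational(31688, 165), 1040964) = Rational(171790748, 165)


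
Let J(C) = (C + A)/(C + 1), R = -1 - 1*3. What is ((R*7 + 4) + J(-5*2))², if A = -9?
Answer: 38809/81 ≈ 479.12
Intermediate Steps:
R = -4 (R = -1 - 3 = -4)
J(C) = (-9 + C)/(1 + C) (J(C) = (C - 9)/(C + 1) = (-9 + C)/(1 + C))
((R*7 + 4) + J(-5*2))² = ((-4*7 + 4) + (-9 - 5*2)/(1 - 5*2))² = ((-28 + 4) + (-9 - 10)/(1 - 10))² = (-24 - 19/(-9))² = (-24 - ⅑*(-19))² = (-24 + 19/9)² = (-197/9)² = 38809/81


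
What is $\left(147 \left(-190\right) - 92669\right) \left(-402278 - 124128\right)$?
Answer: $63484037194$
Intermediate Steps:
$\left(147 \left(-190\right) - 92669\right) \left(-402278 - 124128\right) = \left(-27930 - 92669\right) \left(-526406\right) = \left(-120599\right) \left(-526406\right) = 63484037194$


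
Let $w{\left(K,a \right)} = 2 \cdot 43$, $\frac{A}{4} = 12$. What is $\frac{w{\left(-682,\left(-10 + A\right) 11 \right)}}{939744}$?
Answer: $\frac{43}{469872} \approx 9.1514 \cdot 10^{-5}$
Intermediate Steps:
$A = 48$ ($A = 4 \cdot 12 = 48$)
$w{\left(K,a \right)} = 86$
$\frac{w{\left(-682,\left(-10 + A\right) 11 \right)}}{939744} = \frac{86}{939744} = 86 \cdot \frac{1}{939744} = \frac{43}{469872}$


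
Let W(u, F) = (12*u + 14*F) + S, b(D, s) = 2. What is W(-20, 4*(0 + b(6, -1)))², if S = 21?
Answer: 11449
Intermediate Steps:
W(u, F) = 21 + 12*u + 14*F (W(u, F) = (12*u + 14*F) + 21 = 21 + 12*u + 14*F)
W(-20, 4*(0 + b(6, -1)))² = (21 + 12*(-20) + 14*(4*(0 + 2)))² = (21 - 240 + 14*(4*2))² = (21 - 240 + 14*8)² = (21 - 240 + 112)² = (-107)² = 11449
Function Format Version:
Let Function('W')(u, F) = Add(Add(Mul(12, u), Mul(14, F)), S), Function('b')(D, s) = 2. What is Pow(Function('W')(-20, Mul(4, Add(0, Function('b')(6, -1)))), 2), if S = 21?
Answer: 11449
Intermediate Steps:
Function('W')(u, F) = Add(21, Mul(12, u), Mul(14, F)) (Function('W')(u, F) = Add(Add(Mul(12, u), Mul(14, F)), 21) = Add(21, Mul(12, u), Mul(14, F)))
Pow(Function('W')(-20, Mul(4, Add(0, Function('b')(6, -1)))), 2) = Pow(Add(21, Mul(12, -20), Mul(14, Mul(4, Add(0, 2)))), 2) = Pow(Add(21, -240, Mul(14, Mul(4, 2))), 2) = Pow(Add(21, -240, Mul(14, 8)), 2) = Pow(Add(21, -240, 112), 2) = Pow(-107, 2) = 11449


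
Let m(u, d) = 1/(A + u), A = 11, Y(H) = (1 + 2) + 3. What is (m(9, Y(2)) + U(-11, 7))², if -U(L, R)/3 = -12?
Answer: 519841/400 ≈ 1299.6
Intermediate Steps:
U(L, R) = 36 (U(L, R) = -3*(-12) = 36)
Y(H) = 6 (Y(H) = 3 + 3 = 6)
m(u, d) = 1/(11 + u)
(m(9, Y(2)) + U(-11, 7))² = (1/(11 + 9) + 36)² = (1/20 + 36)² = (721/20)² = 519841/400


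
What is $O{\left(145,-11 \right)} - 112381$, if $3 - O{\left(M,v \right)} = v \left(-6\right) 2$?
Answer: $-112510$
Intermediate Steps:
$O{\left(M,v \right)} = 3 + 12 v$ ($O{\left(M,v \right)} = 3 - v \left(-6\right) 2 = 3 - - 6 v 2 = 3 - - 12 v = 3 + 12 v$)
$O{\left(145,-11 \right)} - 112381 = \left(3 + 12 \left(-11\right)\right) - 112381 = \left(3 - 132\right) - 112381 = -129 - 112381 = -112510$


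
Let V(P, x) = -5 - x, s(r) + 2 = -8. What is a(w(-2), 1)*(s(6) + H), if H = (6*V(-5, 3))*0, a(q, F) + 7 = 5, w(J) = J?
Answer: 20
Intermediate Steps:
s(r) = -10 (s(r) = -2 - 8 = -10)
a(q, F) = -2 (a(q, F) = -7 + 5 = -2)
H = 0 (H = (6*(-5 - 1*3))*0 = (6*(-5 - 3))*0 = (6*(-8))*0 = -48*0 = 0)
a(w(-2), 1)*(s(6) + H) = -2*(-10 + 0) = -2*(-10) = 20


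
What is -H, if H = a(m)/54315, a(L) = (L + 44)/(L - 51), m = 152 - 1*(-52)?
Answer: -248/8310195 ≈ -2.9843e-5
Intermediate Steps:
m = 204 (m = 152 + 52 = 204)
a(L) = (44 + L)/(-51 + L)
H = 248/8310195 (H = ((44 + 204)/(-51 + 204))/54315 = (248/153)*(1/54315) = 248/8310195 ≈ 2.9843e-5)
-H = -1*248/8310195 = -248/8310195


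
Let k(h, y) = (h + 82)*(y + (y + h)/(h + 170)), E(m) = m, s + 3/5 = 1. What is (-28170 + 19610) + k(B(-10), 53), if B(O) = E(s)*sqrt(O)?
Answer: -11639671/2779 + 298152*I*sqrt(10)/13895 ≈ -4188.4 + 67.855*I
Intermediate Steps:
s = 2/5 (s = -3/5 + 1 = 2/5 ≈ 0.40000)
B(O) = 2*sqrt(O)/5
k(h, y) = (82 + h)*(y + (h + y)/(170 + h))
(-28170 + 19610) + k(B(-10), 53) = (-28170 + 19610) + ((2*sqrt(-10)/5)**2 + 82*(2*sqrt(-10)/5) + 14022*53 + 53*(2*sqrt(-10)/5)**2 + 253*(2*sqrt(-10)/5)*53)/(170 + 2*sqrt(-10)/5) = -8560 + ((2*(I*sqrt(10))/5)**2 + 82*(2*(I*sqrt(10))/5) + 743166 + 53*(2*(I*sqrt(10))/5)**2 + 253*(2*(I*sqrt(10))/5)*53)/(170 + 2*(I*sqrt(10))/5) = -8560 + ((2*I*sqrt(10)/5)**2 + 82*(2*I*sqrt(10)/5) + 743166 + 53*(2*I*sqrt(10)/5)**2 + 253*(2*I*sqrt(10)/5)*53)/(170 + 2*I*sqrt(10)/5) = -8560 + (-8/5 + 164*I*sqrt(10)/5 + 743166 + 53*(-8/5) + 26818*I*sqrt(10)/5)/(170 + 2*I*sqrt(10)/5) = -8560 + (-8/5 + 164*I*sqrt(10)/5 + 743166 - 424/5 + 26818*I*sqrt(10)/5)/(170 + 2*I*sqrt(10)/5) = -8560 + (3715398/5 + 26982*I*sqrt(10)/5)/(170 + 2*I*sqrt(10)/5)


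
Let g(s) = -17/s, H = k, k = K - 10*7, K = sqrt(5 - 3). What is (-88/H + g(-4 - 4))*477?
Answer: 31612221/19592 + 20988*sqrt(2)/2449 ≈ 1625.6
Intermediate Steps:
K = sqrt(2) ≈ 1.4142
k = -70 + sqrt(2) (k = sqrt(2) - 10*7 = sqrt(2) - 70 = -70 + sqrt(2) ≈ -68.586)
H = -70 + sqrt(2) ≈ -68.586
(-88/H + g(-4 - 4))*477 = (-88/(-70 + sqrt(2)) - 17/(-4 - 4))*477 = (-88/(-70 + sqrt(2)) - 17/(-8))*477 = (-88/(-70 + sqrt(2)) - 17*(-1/8))*477 = (-88/(-70 + sqrt(2)) + 17/8)*477 = (17/8 - 88/(-70 + sqrt(2)))*477 = 8109/8 - 41976/(-70 + sqrt(2))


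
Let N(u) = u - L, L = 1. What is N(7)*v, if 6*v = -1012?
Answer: -1012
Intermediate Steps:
v = -506/3 (v = (⅙)*(-1012) = -506/3 ≈ -168.67)
N(u) = -1 + u (N(u) = u - 1*1 = u - 1 = -1 + u)
N(7)*v = (-1 + 7)*(-506/3) = 6*(-506/3) = -1012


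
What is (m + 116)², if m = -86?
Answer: 900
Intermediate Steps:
(m + 116)² = (-86 + 116)² = 30² = 900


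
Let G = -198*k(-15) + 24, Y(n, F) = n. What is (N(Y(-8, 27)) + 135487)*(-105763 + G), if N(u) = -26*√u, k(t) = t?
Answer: -13923863503 + 5343988*I*√2 ≈ -1.3924e+10 + 7.5575e+6*I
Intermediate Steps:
G = 2994 (G = -198*(-15) + 24 = 2970 + 24 = 2994)
(N(Y(-8, 27)) + 135487)*(-105763 + G) = (-52*I*√2 + 135487)*(-105763 + 2994) = (-52*I*√2 + 135487)*(-102769) = (135487 - 52*I*√2)*(-102769) = -13923863503 + 5343988*I*√2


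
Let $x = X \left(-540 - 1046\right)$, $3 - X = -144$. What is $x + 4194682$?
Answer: $3961540$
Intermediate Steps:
$X = 147$ ($X = 3 - -144 = 3 + 144 = 147$)
$x = -233142$ ($x = 147 \left(-540 - 1046\right) = 147 \left(-1586\right) = -233142$)
$x + 4194682 = -233142 + 4194682 = 3961540$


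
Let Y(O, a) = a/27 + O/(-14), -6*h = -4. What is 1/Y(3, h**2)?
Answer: -3402/673 ≈ -5.0550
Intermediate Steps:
h = 2/3 (h = -1/6*(-4) = 2/3 ≈ 0.66667)
Y(O, a) = -O/14 + a/27 (Y(O, a) = a*(1/27) + O*(-1/14) = a/27 - O/14 = -O/14 + a/27)
1/Y(3, h**2) = 1/(-1/14*3 + (2/3)**2/27) = 1/(-3/14 + (1/27)*(4/9)) = 1/(-3/14 + 4/243) = 1/(-673/3402) = -3402/673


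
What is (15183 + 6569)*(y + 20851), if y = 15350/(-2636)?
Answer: 298806604068/659 ≈ 4.5342e+8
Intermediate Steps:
y = -7675/1318 (y = 15350*(-1/2636) = -7675/1318 ≈ -5.8232)
(15183 + 6569)*(y + 20851) = (15183 + 6569)*(-7675/1318 + 20851) = 21752*(27473943/1318) = 298806604068/659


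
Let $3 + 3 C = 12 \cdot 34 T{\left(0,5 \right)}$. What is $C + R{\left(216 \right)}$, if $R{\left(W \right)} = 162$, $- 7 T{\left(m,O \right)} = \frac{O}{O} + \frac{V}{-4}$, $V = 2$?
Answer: $\frac{1059}{7} \approx 151.29$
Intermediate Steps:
$T{\left(m,O \right)} = - \frac{1}{14}$ ($T{\left(m,O \right)} = - \frac{\frac{O}{O} + \frac{2}{-4}}{7} = - \frac{1 + 2 \left(- \frac{1}{4}\right)}{7} = - \frac{1 - \frac{1}{2}}{7} = \left(- \frac{1}{7}\right) \frac{1}{2} = - \frac{1}{14}$)
$C = - \frac{75}{7}$ ($C = -1 + \frac{12 \cdot 34 \left(- \frac{1}{14}\right)}{3} = -1 + \frac{408 \left(- \frac{1}{14}\right)}{3} = -1 + \frac{1}{3} \left(- \frac{204}{7}\right) = -1 - \frac{68}{7} = - \frac{75}{7} \approx -10.714$)
$C + R{\left(216 \right)} = - \frac{75}{7} + 162 = \frac{1059}{7}$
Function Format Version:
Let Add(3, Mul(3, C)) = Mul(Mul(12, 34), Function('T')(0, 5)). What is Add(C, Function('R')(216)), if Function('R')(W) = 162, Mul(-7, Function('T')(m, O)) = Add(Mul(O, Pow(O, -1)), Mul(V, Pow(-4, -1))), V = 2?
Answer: Rational(1059, 7) ≈ 151.29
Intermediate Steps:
Function('T')(m, O) = Rational(-1, 14) (Function('T')(m, O) = Mul(Rational(-1, 7), Add(Mul(O, Pow(O, -1)), Mul(2, Pow(-4, -1)))) = Mul(Rational(-1, 7), Add(1, Mul(2, Rational(-1, 4)))) = Mul(Rational(-1, 7), Add(1, Rational(-1, 2))) = Mul(Rational(-1, 7), Rational(1, 2)) = Rational(-1, 14))
C = Rational(-75, 7) (C = Add(-1, Mul(Rational(1, 3), Mul(Mul(12, 34), Rational(-1, 14)))) = Add(-1, Mul(Rational(1, 3), Mul(408, Rational(-1, 14)))) = Add(-1, Mul(Rational(1, 3), Rational(-204, 7))) = Add(-1, Rational(-68, 7)) = Rational(-75, 7) ≈ -10.714)
Add(C, Function('R')(216)) = Add(Rational(-75, 7), 162) = Rational(1059, 7)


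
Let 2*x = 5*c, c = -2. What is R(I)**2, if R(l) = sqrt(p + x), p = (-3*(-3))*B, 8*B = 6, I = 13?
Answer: 7/4 ≈ 1.7500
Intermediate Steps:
B = 3/4 (B = (1/8)*6 = 3/4 ≈ 0.75000)
x = -5 (x = (5*(-2))/2 = (1/2)*(-10) = -5)
p = 27/4 (p = -3*(-3)*(3/4) = 9*(3/4) = 27/4 ≈ 6.7500)
R(l) = sqrt(7)/2 (R(l) = sqrt(27/4 - 5) = sqrt(7/4) = sqrt(7)/2)
R(I)**2 = (sqrt(7)/2)**2 = 7/4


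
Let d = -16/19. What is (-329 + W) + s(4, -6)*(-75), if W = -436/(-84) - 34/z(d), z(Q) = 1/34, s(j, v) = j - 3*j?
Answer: -18476/21 ≈ -879.81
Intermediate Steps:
d = -16/19 (d = -16*1/19 = -16/19 ≈ -0.84210)
s(j, v) = -2*j
z(Q) = 1/34
W = -24167/21 (W = -436/(-84) - 34/1/34 = -436*(-1/84) - 34*34 = 109/21 - 1156 = -24167/21 ≈ -1150.8)
(-329 + W) + s(4, -6)*(-75) = (-329 - 24167/21) - 2*4*(-75) = -31076/21 - 8*(-75) = -31076/21 + 600 = -18476/21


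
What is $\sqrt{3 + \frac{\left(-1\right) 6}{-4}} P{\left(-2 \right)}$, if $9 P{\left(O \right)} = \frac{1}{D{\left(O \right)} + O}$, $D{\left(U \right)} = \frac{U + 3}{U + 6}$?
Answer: $- \frac{2 \sqrt{2}}{21} \approx -0.13469$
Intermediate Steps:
$D{\left(U \right)} = \frac{3 + U}{6 + U}$
$P{\left(O \right)} = \frac{1}{9 \left(O + \frac{3 + O}{6 + O}\right)}$ ($P{\left(O \right)} = \frac{1}{9 \left(\frac{3 + O}{6 + O} + O\right)} = \frac{1}{9 \left(O + \frac{3 + O}{6 + O}\right)}$)
$\sqrt{3 + \frac{\left(-1\right) 6}{-4}} P{\left(-2 \right)} = \sqrt{3 + \frac{\left(-1\right) 6}{-4}} \frac{6 - 2}{9 \left(3 + \left(-2\right)^{2} + 7 \left(-2\right)\right)} = \sqrt{3 - - \frac{3}{2}} \cdot \frac{1}{9} \frac{1}{3 + 4 - 14} \cdot 4 = \sqrt{3 + \frac{3}{2}} \cdot \frac{1}{9} \frac{1}{-7} \cdot 4 = \sqrt{\frac{9}{2}} \cdot \frac{1}{9} \left(- \frac{1}{7}\right) 4 = \frac{3 \sqrt{2}}{2} \left(- \frac{4}{63}\right) = - \frac{2 \sqrt{2}}{21}$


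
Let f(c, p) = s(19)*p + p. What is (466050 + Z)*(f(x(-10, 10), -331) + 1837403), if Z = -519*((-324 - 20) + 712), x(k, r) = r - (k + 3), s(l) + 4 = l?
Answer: 503935687206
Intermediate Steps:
s(l) = -4 + l
x(k, r) = -3 + r - k (x(k, r) = r - (3 + k) = r + (-3 - k) = -3 + r - k)
Z = -190992 (Z = -519*(-344 + 712) = -519*368 = -190992)
f(c, p) = 16*p (f(c, p) = (-4 + 19)*p + p = 15*p + p = 16*p)
(466050 + Z)*(f(x(-10, 10), -331) + 1837403) = (466050 - 190992)*(16*(-331) + 1837403) = 275058*(-5296 + 1837403) = 275058*1832107 = 503935687206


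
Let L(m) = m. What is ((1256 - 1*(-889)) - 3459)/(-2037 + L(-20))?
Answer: 1314/2057 ≈ 0.63879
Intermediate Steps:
((1256 - 1*(-889)) - 3459)/(-2037 + L(-20)) = ((1256 - 1*(-889)) - 3459)/(-2037 - 20) = ((1256 + 889) - 3459)/(-2057) = (2145 - 3459)*(-1/2057) = -1314*(-1/2057) = 1314/2057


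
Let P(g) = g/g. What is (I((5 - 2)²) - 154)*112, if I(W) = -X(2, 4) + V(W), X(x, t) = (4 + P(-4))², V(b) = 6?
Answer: -19376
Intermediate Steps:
P(g) = 1
X(x, t) = 25 (X(x, t) = (4 + 1)² = 5² = 25)
I(W) = -19 (I(W) = -1*25 + 6 = -25 + 6 = -19)
(I((5 - 2)²) - 154)*112 = (-19 - 154)*112 = -173*112 = -19376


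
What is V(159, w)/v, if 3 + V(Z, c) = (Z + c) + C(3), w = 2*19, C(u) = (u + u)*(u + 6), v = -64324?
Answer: -62/16081 ≈ -0.0038555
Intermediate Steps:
C(u) = 2*u*(6 + u) (C(u) = (2*u)*(6 + u) = 2*u*(6 + u))
w = 38
V(Z, c) = 51 + Z + c (V(Z, c) = -3 + ((Z + c) + 2*3*(6 + 3)) = -3 + ((Z + c) + 2*3*9) = -3 + ((Z + c) + 54) = -3 + (54 + Z + c) = 51 + Z + c)
V(159, w)/v = (51 + 159 + 38)/(-64324) = 248*(-1/64324) = -62/16081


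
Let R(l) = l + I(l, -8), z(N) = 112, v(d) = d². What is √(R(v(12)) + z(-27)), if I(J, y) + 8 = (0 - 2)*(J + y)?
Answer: 2*I*√6 ≈ 4.899*I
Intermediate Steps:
I(J, y) = -8 - 2*J - 2*y (I(J, y) = -8 + (0 - 2)*(J + y) = -8 - 2*(J + y) = -8 + (-2*J - 2*y) = -8 - 2*J - 2*y)
R(l) = 8 - l (R(l) = l + (-8 - 2*l - 2*(-8)) = l + (-8 - 2*l + 16) = l + (8 - 2*l) = 8 - l)
√(R(v(12)) + z(-27)) = √((8 - 1*12²) + 112) = √((8 - 1*144) + 112) = √((8 - 144) + 112) = √(-136 + 112) = √(-24) = 2*I*√6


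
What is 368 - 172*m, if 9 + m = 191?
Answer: -30936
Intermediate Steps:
m = 182 (m = -9 + 191 = 182)
368 - 172*m = 368 - 172*182 = 368 - 31304 = -30936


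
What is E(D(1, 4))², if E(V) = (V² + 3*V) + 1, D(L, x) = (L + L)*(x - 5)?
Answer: 1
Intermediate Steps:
D(L, x) = 2*L*(-5 + x) (D(L, x) = (2*L)*(-5 + x) = 2*L*(-5 + x))
E(V) = 1 + V² + 3*V
E(D(1, 4))² = (1 + (2*1*(-5 + 4))² + 3*(2*1*(-5 + 4)))² = (1 + (2*1*(-1))² + 3*(2*1*(-1)))² = (1 + (-2)² + 3*(-2))² = (1 + 4 - 6)² = (-1)² = 1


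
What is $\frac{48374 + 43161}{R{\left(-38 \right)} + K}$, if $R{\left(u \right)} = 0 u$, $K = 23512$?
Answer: $\frac{91535}{23512} \approx 3.8931$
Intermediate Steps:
$R{\left(u \right)} = 0$
$\frac{48374 + 43161}{R{\left(-38 \right)} + K} = \frac{48374 + 43161}{0 + 23512} = \frac{91535}{23512}$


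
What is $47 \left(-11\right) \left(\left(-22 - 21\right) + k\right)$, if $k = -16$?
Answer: $30503$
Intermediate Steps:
$47 \left(-11\right) \left(\left(-22 - 21\right) + k\right) = 47 \left(-11\right) \left(\left(-22 - 21\right) - 16\right) = - 517 \left(-43 - 16\right) = \left(-517\right) \left(-59\right) = 30503$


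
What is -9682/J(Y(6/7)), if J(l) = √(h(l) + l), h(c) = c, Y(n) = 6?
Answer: -4841*√3/3 ≈ -2795.0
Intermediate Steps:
J(l) = √2*√l (J(l) = √(l + l) = √(2*l) = √2*√l)
-9682/J(Y(6/7)) = -9682*√3/6 = -4841*√3/3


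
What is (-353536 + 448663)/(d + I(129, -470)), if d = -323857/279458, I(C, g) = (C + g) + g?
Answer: -8861333722/75654765 ≈ -117.13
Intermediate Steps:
I(C, g) = C + 2*g
d = -323857/279458 (d = -323857*1/279458 = -323857/279458 ≈ -1.1589)
(-353536 + 448663)/(d + I(129, -470)) = (-353536 + 448663)/(-323857/279458 + (129 + 2*(-470))) = 95127/(-323857/279458 + (129 - 940)) = 95127/(-323857/279458 - 811) = 95127/(-226964295/279458) = 95127*(-279458/226964295) = -8861333722/75654765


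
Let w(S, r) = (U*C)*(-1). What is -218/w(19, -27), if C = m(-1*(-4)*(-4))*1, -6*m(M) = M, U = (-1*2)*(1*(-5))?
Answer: 327/40 ≈ 8.1750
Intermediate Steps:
U = 10 (U = -2*(-5) = 10)
m(M) = -M/6
C = 8/3 (C = -(-1*(-4))*(-4)/6*1 = -2*(-4)/3*1 = -⅙*(-16)*1 = (8/3)*1 = 8/3 ≈ 2.6667)
w(S, r) = -80/3 (w(S, r) = (10*(8/3))*(-1) = (80/3)*(-1) = -80/3)
-218/w(19, -27) = -218/(-80/3) = -218*(-3/80) = 327/40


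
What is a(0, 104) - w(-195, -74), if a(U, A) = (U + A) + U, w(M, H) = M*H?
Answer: -14326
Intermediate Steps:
w(M, H) = H*M
a(U, A) = A + 2*U (a(U, A) = (A + U) + U = A + 2*U)
a(0, 104) - w(-195, -74) = (104 + 2*0) - (-74)*(-195) = (104 + 0) - 1*14430 = 104 - 14430 = -14326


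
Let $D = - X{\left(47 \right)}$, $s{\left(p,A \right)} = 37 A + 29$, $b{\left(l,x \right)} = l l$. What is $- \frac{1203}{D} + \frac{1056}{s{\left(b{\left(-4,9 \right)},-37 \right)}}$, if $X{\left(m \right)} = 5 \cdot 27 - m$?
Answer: $\frac{379773}{29480} \approx 12.882$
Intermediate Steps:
$b{\left(l,x \right)} = l^{2}$
$X{\left(m \right)} = 135 - m$
$s{\left(p,A \right)} = 29 + 37 A$
$D = -88$ ($D = - (135 - 47) = \left(-1\right) 88 = -88$)
$- \frac{1203}{D} + \frac{1056}{s{\left(b{\left(-4,9 \right)},-37 \right)}} = - \frac{1203}{-88} + \frac{1056}{29 + 37 \left(-37\right)} = \left(-1203\right) \left(- \frac{1}{88}\right) + \frac{1056}{29 - 1369} = \frac{1203}{88} + \frac{1056}{-1340} = \frac{1203}{88} + 1056 \left(- \frac{1}{1340}\right) = \frac{1203}{88} - \frac{264}{335} = \frac{379773}{29480}$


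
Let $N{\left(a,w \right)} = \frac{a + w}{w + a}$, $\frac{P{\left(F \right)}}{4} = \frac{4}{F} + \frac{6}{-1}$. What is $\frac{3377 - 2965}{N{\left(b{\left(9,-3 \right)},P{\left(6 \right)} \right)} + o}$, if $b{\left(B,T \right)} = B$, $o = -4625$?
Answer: $- \frac{103}{1156} \approx -0.0891$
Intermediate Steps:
$P{\left(F \right)} = -24 + \frac{16}{F}$ ($P{\left(F \right)} = 4 \left(\frac{4}{F} + \frac{6}{-1}\right) = 4 \left(\frac{4}{F} + 6 \left(-1\right)\right) = 4 \left(\frac{4}{F} - 6\right) = 4 \left(-6 + \frac{4}{F}\right) = -24 + \frac{16}{F}$)
$N{\left(a,w \right)} = 1$ ($N{\left(a,w \right)} = \frac{a + w}{a + w} = 1$)
$\frac{3377 - 2965}{N{\left(b{\left(9,-3 \right)},P{\left(6 \right)} \right)} + o} = \frac{3377 - 2965}{1 - 4625} = \frac{412}{-4624} = 412 \left(- \frac{1}{4624}\right) = - \frac{103}{1156}$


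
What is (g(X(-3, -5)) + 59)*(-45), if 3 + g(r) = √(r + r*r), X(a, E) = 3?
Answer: -2520 - 90*√3 ≈ -2675.9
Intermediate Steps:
g(r) = -3 + √(r + r²) (g(r) = -3 + √(r + r*r) = -3 + √(r + r²))
(g(X(-3, -5)) + 59)*(-45) = ((-3 + √(3*(1 + 3))) + 59)*(-45) = ((-3 + √(3*4)) + 59)*(-45) = ((-3 + √12) + 59)*(-45) = ((-3 + 2*√3) + 59)*(-45) = (56 + 2*√3)*(-45) = -2520 - 90*√3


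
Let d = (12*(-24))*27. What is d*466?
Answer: -3623616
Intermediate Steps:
d = -7776 (d = -288*27 = -7776)
d*466 = -7776*466 = -3623616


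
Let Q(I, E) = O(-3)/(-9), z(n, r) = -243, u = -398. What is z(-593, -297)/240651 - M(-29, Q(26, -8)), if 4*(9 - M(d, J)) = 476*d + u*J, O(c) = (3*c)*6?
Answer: -12053350/2971 ≈ -4057.0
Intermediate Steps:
O(c) = 18*c
Q(I, E) = 6 (Q(I, E) = (18*(-3))/(-9) = -54*(-⅑) = 6)
M(d, J) = 9 - 119*d + 199*J/2 (M(d, J) = 9 - (476*d - 398*J)/4 = 9 - (-398*J + 476*d)/4 = 9 + (-119*d + 199*J/2) = 9 - 119*d + 199*J/2)
z(-593, -297)/240651 - M(-29, Q(26, -8)) = -243/240651 - (9 - 119*(-29) + (199/2)*6) = -243*1/240651 - (9 + 3451 + 597) = -3/2971 - 1*4057 = -3/2971 - 4057 = -12053350/2971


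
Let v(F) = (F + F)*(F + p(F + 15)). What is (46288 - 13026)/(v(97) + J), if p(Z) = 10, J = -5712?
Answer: 16631/7523 ≈ 2.2107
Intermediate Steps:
v(F) = 2*F*(10 + F) (v(F) = (F + F)*(F + 10) = (2*F)*(10 + F) = 2*F*(10 + F))
(46288 - 13026)/(v(97) + J) = (46288 - 13026)/(2*97*(10 + 97) - 5712) = 33262/(2*97*107 - 5712) = 33262/(20758 - 5712) = 33262/15046 = 33262*(1/15046) = 16631/7523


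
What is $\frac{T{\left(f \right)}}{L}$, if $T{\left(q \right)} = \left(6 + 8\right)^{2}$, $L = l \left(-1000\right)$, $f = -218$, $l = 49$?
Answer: $- \frac{1}{250} \approx -0.004$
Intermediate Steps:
$L = -49000$ ($L = 49 \left(-1000\right) = -49000$)
$T{\left(q \right)} = 196$ ($T{\left(q \right)} = 14^{2} = 196$)
$\frac{T{\left(f \right)}}{L} = \frac{196}{-49000} = 196 \left(- \frac{1}{49000}\right) = - \frac{1}{250}$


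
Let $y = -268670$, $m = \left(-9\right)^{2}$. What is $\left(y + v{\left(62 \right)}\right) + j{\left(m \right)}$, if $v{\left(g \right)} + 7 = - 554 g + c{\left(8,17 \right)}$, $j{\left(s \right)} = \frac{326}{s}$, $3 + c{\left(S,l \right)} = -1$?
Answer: $- \frac{24545023}{81} \approx -3.0303 \cdot 10^{5}$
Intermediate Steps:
$c{\left(S,l \right)} = -4$ ($c{\left(S,l \right)} = -3 - 1 = -4$)
$m = 81$
$v{\left(g \right)} = -11 - 554 g$ ($v{\left(g \right)} = -7 - \left(4 + 554 g\right) = -11 - 554 g$)
$\left(y + v{\left(62 \right)}\right) + j{\left(m \right)} = \left(-268670 - 34359\right) + \frac{326}{81} = -303029 + \frac{326}{81} = - \frac{24545023}{81}$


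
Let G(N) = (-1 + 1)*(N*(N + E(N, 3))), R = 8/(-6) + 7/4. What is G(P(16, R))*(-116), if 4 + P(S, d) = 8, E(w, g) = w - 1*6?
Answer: 0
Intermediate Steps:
R = 5/12 (R = 8*(-⅙) + 7*(¼) = -4/3 + 7/4 = 5/12 ≈ 0.41667)
E(w, g) = -6 + w (E(w, g) = w - 6 = -6 + w)
P(S, d) = 4 (P(S, d) = -4 + 8 = 4)
G(N) = 0 (G(N) = (-1 + 1)*(N*(N + (-6 + N))) = 0*(N*(-6 + 2*N)) = 0)
G(P(16, R))*(-116) = 0*(-116) = 0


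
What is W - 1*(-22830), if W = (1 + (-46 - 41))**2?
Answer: 30226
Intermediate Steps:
W = 7396 (W = (1 - 87)**2 = (-86)**2 = 7396)
W - 1*(-22830) = 7396 - 1*(-22830) = 7396 + 22830 = 30226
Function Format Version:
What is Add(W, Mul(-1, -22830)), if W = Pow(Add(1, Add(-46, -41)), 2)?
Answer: 30226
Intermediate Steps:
W = 7396 (W = Pow(Add(1, -87), 2) = Pow(-86, 2) = 7396)
Add(W, Mul(-1, -22830)) = Add(7396, Mul(-1, -22830)) = Add(7396, 22830) = 30226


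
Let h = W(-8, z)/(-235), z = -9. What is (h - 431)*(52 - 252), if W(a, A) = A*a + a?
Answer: 4053960/47 ≈ 86255.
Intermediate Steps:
W(a, A) = a + A*a
h = -64/235 (h = -8*(1 - 9)/(-235) = -8*(-8)*(-1/235) = 64*(-1/235) = -64/235 ≈ -0.27234)
(h - 431)*(52 - 252) = (-64/235 - 431)*(52 - 252) = -101349/235*(-200) = 4053960/47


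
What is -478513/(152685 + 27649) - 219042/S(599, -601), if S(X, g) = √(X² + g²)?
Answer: -68359/25762 - 109521*√720002/360001 ≈ -260.80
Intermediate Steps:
-478513/(152685 + 27649) - 219042/S(599, -601) = -478513/(152685 + 27649) - 219042/√(599² + (-601)²) = -478513/180334 - 219042/√(358801 + 361201) = -478513*1/180334 - 219042*√720002/720002 = -68359/25762 - 109521*√720002/360001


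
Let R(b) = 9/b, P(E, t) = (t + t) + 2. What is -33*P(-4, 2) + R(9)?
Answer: -197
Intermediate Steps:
P(E, t) = 2 + 2*t (P(E, t) = 2*t + 2 = 2 + 2*t)
-33*P(-4, 2) + R(9) = -33*(2 + 2*2) + 9/9 = -33*(2 + 4) + 9*(⅑) = -33*6 + 1 = -198 + 1 = -197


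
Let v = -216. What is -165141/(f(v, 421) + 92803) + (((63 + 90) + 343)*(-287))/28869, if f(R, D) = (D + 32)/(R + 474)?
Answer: -171793582118/25601058069 ≈ -6.7104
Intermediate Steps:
f(R, D) = (32 + D)/(474 + R)
-165141/(f(v, 421) + 92803) + (((63 + 90) + 343)*(-287))/28869 = -165141/((32 + 421)/(474 - 216) + 92803) + (((63 + 90) + 343)*(-287))/28869 = -165141/(453/258 + 92803) + ((153 + 343)*(-287))*(1/28869) = -165141/((1/258)*453 + 92803) + (496*(-287))*(1/28869) = -165141/(151/86 + 92803) - 142352*1/28869 = -165141/7981209/86 - 142352/28869 = -165141*86/7981209 - 142352/28869 = -1578014/886801 - 142352/28869 = -171793582118/25601058069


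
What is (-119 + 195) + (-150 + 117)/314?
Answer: 23831/314 ≈ 75.895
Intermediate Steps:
(-119 + 195) + (-150 + 117)/314 = 76 - 33*1/314 = 76 - 33/314 = 23831/314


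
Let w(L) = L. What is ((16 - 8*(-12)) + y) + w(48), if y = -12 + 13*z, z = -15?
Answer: -47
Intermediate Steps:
y = -207 (y = -12 + 13*(-15) = -12 - 195 = -207)
((16 - 8*(-12)) + y) + w(48) = ((16 - 8*(-12)) - 207) + 48 = ((16 + 96) - 207) + 48 = (112 - 207) + 48 = -95 + 48 = -47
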